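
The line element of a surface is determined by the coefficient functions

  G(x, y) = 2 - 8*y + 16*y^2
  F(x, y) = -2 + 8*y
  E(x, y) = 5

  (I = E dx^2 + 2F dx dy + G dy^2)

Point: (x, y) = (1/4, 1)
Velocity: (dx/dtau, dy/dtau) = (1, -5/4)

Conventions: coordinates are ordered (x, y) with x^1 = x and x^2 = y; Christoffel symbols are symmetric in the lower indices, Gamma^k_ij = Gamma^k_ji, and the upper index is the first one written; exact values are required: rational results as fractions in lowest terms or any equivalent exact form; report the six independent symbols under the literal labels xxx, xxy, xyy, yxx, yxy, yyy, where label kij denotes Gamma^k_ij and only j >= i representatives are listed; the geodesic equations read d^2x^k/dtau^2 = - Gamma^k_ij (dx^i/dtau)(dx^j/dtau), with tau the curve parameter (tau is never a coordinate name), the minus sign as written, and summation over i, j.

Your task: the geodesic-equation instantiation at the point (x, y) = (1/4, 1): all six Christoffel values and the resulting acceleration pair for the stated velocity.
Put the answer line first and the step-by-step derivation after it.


Answer: Gamma_xxx = 0, Gamma_xxy = 0, Gamma_xyy = 4/7, Gamma_yxx = 0, Gamma_yxy = 0, Gamma_yyy = 6/7; accelerations (d^2x/dtau^2, d^2y/dtau^2) = (-25/28, -75/56)

E = 5, F = 6, G = 10 at the point
E_x = 0, E_y = 0, F_x = 0, F_y = 8, G_x = 0, G_y = 24
EG - F^2 = 14;  g^inv = (1/14) * [[10, -6], [-6, 5]]
first-kind symbols [ij,l] = (1/2)(d_i g_jl + d_j g_il - d_l g_ij): [xx,x] = E_x/2 = 0, [xx,y] = F_x - E_y/2 = 0, [xy,x] = E_y/2 = 0, [xy,y] = G_x/2 = 0, [yy,x] = F_y - G_x/2 = 8, [yy,y] = G_y/2 = 12
Gamma^x_ij = (G*[ij,x] - F*[ij,y])/(EG - F^2), Gamma^y_ij = (E*[ij,y] - F*[ij,x])/(EG - F^2)
Gamma_xxx = 0, Gamma_xxy = 0, Gamma_xyy = 4/7, Gamma_yxx = 0, Gamma_yxy = 0, Gamma_yyy = 6/7
d^2x/dtau^2 = -(Gamma_xxx*(1)^2 + 2*Gamma_xxy*(1)*(-5/4) + Gamma_xyy*(-5/4)^2) = -25/28
d^2y/dtau^2 = -(Gamma_yxx*(1)^2 + 2*Gamma_yxy*(1)*(-5/4) + Gamma_yyy*(-5/4)^2) = -75/56


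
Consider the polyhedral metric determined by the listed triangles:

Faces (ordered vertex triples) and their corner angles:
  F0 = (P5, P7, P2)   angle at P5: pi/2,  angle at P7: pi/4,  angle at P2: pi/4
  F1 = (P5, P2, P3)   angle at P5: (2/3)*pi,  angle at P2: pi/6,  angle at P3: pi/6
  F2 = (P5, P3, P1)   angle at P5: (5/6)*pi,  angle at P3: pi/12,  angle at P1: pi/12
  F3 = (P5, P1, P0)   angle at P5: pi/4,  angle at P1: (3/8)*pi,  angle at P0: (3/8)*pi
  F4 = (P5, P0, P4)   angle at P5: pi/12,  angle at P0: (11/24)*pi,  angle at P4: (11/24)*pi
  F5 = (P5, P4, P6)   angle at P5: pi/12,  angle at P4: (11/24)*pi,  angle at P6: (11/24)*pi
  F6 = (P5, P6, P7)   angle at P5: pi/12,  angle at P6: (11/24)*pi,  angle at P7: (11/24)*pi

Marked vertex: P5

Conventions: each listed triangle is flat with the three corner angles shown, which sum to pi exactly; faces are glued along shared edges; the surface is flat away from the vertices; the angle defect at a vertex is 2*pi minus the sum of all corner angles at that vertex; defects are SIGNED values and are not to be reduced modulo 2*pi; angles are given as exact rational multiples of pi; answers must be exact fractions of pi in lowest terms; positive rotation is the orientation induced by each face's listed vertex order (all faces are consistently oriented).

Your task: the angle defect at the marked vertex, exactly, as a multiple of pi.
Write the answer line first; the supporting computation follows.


Answer: defect(P5) = -pi/2

Sum of corner angles at P5: (5/2)*pi
defect = 2*pi - (5/2)*pi


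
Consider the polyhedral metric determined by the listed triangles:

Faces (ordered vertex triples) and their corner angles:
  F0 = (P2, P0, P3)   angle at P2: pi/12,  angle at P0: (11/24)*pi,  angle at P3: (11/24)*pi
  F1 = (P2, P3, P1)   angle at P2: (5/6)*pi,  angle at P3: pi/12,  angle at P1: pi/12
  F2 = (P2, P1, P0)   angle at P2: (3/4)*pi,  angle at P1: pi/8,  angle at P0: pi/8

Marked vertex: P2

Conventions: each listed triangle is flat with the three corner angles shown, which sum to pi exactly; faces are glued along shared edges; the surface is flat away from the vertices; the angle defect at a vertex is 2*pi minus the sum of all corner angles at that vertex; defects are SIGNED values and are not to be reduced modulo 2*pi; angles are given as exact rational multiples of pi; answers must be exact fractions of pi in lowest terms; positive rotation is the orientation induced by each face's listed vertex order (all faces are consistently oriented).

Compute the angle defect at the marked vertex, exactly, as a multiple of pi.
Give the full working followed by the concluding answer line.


Sum of corner angles at P2: (5/3)*pi
defect = 2*pi - (5/3)*pi

Answer: defect(P2) = pi/3


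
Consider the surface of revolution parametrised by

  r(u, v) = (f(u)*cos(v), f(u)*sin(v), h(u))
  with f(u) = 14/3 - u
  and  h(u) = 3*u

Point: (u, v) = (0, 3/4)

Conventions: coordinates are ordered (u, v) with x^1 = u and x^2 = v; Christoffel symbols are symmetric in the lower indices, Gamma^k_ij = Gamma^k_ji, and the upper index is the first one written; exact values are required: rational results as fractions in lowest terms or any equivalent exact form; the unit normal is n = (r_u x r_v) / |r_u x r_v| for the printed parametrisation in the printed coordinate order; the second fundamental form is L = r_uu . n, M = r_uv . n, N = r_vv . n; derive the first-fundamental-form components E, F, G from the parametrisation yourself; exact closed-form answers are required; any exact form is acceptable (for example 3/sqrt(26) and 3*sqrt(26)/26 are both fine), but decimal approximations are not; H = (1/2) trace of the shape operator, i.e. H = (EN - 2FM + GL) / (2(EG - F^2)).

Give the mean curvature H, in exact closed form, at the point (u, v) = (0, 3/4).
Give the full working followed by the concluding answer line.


f = 14/3, f' = -1, f'' = 0, h' = 3, h'' = 0
E = 10, F = 0, G = 196/9; answer radicand W^2 = 10
unnormalised second-form numerators: l = 0, m = 0, n = 14; L = l/sqrt(10), and similarly M = m/sqrt(W^2), N = n/sqrt(W^2)
H = (E*n - 2*F*m + G*l) / (2*(EG - F^2)*sqrt(W^2)); E*n - 2*F*m + G*l = 140, EG - F^2 = 1960/9, so H = (9/28)/sqrt(10)

Answer: H = 9*sqrt(10)/280


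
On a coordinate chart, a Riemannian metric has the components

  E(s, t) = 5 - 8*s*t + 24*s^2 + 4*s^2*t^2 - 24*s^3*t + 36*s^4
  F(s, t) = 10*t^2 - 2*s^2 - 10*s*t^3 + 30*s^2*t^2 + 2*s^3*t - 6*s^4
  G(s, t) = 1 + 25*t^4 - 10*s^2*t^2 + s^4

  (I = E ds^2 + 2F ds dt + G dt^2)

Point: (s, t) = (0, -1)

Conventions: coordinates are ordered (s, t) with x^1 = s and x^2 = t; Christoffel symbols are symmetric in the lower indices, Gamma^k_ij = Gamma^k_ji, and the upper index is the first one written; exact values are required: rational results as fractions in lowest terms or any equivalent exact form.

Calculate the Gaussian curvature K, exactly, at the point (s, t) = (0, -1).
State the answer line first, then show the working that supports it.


Answer: K = -1/45

E = 5, F = 10, G = 26, EG - F^2 = 30 at the point
E_s = 8, E_t = 0, F_s = 10, F_t = -20, G_s = 0, G_t = -100
E_tt = 0, F_st = -30, G_ss = -20
K follows from Brioschi's formula, (det M1 - det M2)/(EG - F^2)^2.
M1 = [[-E_tt/2 + F_st - G_ss/2, E_s/2, F_s - E_t/2], [F_t - G_s/2, E, F], [G_t/2, F, G]] = [[-20, 4, 10], [-20, 5, 10], [-50, 10, 26]]; det M1 = -20
M2 = [[0, E_t/2, G_s/2], [E_t/2, E, F], [G_s/2, F, G]] = [[0, 0, 0], [0, 5, 10], [0, 10, 26]]; det M2 = 0
det M1 - det M2 = -20; K = -20 / (30)^2 = -1/45


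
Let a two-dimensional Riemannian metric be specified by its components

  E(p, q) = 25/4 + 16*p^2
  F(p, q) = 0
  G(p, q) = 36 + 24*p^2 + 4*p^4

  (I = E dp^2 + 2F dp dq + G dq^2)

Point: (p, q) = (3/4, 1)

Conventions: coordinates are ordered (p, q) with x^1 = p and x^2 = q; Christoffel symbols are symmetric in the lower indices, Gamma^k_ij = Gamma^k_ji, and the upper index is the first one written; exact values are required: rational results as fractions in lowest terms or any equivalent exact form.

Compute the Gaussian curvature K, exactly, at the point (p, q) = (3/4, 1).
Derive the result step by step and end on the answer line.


E = 61/4, F = 0, G = 3249/64, EG - F^2 = 198189/256 at the point
E_p = 24, E_q = 0, F_p = 0, F_q = 0, G_p = 171/4, G_q = 0
E_qq = 0, F_pq = 0, G_pp = 75
Using the Brioschi determinant formula for K from the metric derivatives:
M1 = [[-E_qq/2 + F_pq - G_pp/2, E_p/2, F_p - E_q/2], [F_q - G_p/2, E, F], [G_q/2, F, G]] = [[-75/2, 12, 0], [-171/8, 61/4, 0], [0, 0, 3249/64]]; det M1 = -8197227/512
M2 = [[0, E_q/2, G_p/2], [E_q/2, E, F], [G_p/2, F, G]] = [[0, 0, 171/8], [0, 61/4, 0], [171/8, 0, 3249/64]]; det M2 = -1783701/256
det M1 - det M2 = -4629825/512; K = -4629825/512 / (198189/256)^2 = -3200/212097

Answer: K = -3200/212097


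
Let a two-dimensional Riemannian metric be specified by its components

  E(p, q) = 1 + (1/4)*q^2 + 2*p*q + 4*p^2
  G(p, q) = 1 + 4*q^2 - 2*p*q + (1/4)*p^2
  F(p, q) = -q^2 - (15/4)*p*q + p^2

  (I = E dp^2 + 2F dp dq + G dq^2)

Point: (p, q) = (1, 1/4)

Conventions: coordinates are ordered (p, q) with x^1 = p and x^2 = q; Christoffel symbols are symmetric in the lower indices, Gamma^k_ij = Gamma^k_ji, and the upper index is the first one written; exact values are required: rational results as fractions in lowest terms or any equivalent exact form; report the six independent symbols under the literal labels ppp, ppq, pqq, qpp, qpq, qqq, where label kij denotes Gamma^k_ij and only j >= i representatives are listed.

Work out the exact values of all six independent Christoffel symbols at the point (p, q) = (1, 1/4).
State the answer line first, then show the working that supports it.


Answer: Gamma_ppp = 272/353, Gamma_ppq = 68/353, Gamma_pqq = -272/353, Gamma_qpp = 0, Gamma_qpq = 0, Gamma_qqq = 0

E = 353/64, F = 0, G = 1 at the point
E_p = 17/2, E_q = 17/8, F_p = 17/16, F_q = -17/4, G_p = 0, G_q = 0
EG - F^2 = 353/64;  g^inv = (64/353) * [[1, 0], [0, 353/64]]
first-kind symbols [ij,l] = (1/2)(d_i g_jl + d_j g_il - d_l g_ij): [pp,p] = E_p/2 = 17/4, [pp,q] = F_p - E_q/2 = 0, [pq,p] = E_q/2 = 17/16, [pq,q] = G_p/2 = 0, [qq,p] = F_q - G_p/2 = -17/4, [qq,q] = G_q/2 = 0
Gamma^p_ij = (G*[ij,p] - F*[ij,q])/(EG - F^2), Gamma^q_ij = (E*[ij,q] - F*[ij,p])/(EG - F^2)


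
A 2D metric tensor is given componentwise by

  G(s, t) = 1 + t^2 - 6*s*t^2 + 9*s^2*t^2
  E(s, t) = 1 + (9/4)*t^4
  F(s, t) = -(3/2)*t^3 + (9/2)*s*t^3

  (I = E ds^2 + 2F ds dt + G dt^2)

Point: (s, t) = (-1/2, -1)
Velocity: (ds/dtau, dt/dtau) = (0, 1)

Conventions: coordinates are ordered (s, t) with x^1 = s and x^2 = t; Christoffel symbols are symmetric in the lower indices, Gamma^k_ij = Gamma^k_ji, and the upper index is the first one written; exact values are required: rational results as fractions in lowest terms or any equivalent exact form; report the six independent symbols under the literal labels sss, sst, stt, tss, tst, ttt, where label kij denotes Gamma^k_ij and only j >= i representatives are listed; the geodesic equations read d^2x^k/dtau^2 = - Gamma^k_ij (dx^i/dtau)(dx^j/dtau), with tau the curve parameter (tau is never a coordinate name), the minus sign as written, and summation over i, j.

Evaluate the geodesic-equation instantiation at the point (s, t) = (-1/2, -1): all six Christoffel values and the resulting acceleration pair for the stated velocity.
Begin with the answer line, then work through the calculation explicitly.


Answer: Gamma_sss = 0, Gamma_sst = -9/19, Gamma_stt = -15/38, Gamma_tss = 0, Gamma_tst = -15/19, Gamma_ttt = -25/38; accelerations (d^2s/dtau^2, d^2t/dtau^2) = (15/38, 25/38)

E = 13/4, F = 15/4, G = 29/4 at the point
E_s = 0, E_t = -9, F_s = -9/2, F_t = -45/4, G_s = -15, G_t = -25/2
EG - F^2 = 19/2;  g^inv = (2/19) * [[29/4, -15/4], [-15/4, 13/4]]
first-kind symbols [ij,l] = (1/2)(d_i g_jl + d_j g_il - d_l g_ij): [ss,s] = E_s/2 = 0, [ss,t] = F_s - E_t/2 = 0, [st,s] = E_t/2 = -9/2, [st,t] = G_s/2 = -15/2, [tt,s] = F_t - G_s/2 = -15/4, [tt,t] = G_t/2 = -25/4
Gamma^s_ij = (G*[ij,s] - F*[ij,t])/(EG - F^2), Gamma^t_ij = (E*[ij,t] - F*[ij,s])/(EG - F^2)
Gamma_sss = 0, Gamma_sst = -9/19, Gamma_stt = -15/38, Gamma_tss = 0, Gamma_tst = -15/19, Gamma_ttt = -25/38
d^2s/dtau^2 = -(Gamma_sss*(0)^2 + 2*Gamma_sst*(0)*(1) + Gamma_stt*(1)^2) = 15/38
d^2t/dtau^2 = -(Gamma_tss*(0)^2 + 2*Gamma_tst*(0)*(1) + Gamma_ttt*(1)^2) = 25/38


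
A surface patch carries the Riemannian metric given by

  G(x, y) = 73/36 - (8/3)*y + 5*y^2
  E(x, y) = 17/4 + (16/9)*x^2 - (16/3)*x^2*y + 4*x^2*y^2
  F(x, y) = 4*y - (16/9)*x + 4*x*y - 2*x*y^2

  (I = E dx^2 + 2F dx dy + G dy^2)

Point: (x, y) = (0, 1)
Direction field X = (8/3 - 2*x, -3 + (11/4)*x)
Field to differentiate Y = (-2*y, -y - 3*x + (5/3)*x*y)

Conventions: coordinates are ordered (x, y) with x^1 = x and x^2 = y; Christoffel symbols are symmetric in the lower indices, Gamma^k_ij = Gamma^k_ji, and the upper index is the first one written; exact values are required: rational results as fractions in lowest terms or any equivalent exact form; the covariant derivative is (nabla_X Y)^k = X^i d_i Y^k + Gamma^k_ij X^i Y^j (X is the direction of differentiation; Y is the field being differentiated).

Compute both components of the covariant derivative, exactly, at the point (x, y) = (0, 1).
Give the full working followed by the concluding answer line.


E = 17/4, F = 4, G = 157/36 at the point
E_x = 0, E_y = 0, F_x = 2/9, F_y = 4, G_x = 0, G_y = 22/3
EG - F^2 = 365/144;  g^inv = (144/365) * [[157/36, -4], [-4, 17/4]]
first-kind symbols [ij,l] = (1/2)(d_i g_jl + d_j g_il - d_l g_ij): [xx,x] = E_x/2 = 0, [xx,y] = F_x - E_y/2 = 2/9, [xy,x] = E_y/2 = 0, [xy,y] = G_x/2 = 0, [yy,x] = F_y - G_x/2 = 4, [yy,y] = G_y/2 = 11/3
Gamma^x_ij = (G*[ij,x] - F*[ij,y])/(EG - F^2), Gamma^y_ij = (E*[ij,y] - F*[ij,x])/(EG - F^2)
Gamma_xxx = -128/365, Gamma_xxy = 0, Gamma_xyy = 80/73, Gamma_yxx = 136/365, Gamma_yxy = 0, Gamma_yyy = -12/73
X = (8/3, -3), Y = (-2, -1) at the point

Answer: (nabla_X Y)^x = 12218/1095, (nabla_X Y)^y = -9973/3285


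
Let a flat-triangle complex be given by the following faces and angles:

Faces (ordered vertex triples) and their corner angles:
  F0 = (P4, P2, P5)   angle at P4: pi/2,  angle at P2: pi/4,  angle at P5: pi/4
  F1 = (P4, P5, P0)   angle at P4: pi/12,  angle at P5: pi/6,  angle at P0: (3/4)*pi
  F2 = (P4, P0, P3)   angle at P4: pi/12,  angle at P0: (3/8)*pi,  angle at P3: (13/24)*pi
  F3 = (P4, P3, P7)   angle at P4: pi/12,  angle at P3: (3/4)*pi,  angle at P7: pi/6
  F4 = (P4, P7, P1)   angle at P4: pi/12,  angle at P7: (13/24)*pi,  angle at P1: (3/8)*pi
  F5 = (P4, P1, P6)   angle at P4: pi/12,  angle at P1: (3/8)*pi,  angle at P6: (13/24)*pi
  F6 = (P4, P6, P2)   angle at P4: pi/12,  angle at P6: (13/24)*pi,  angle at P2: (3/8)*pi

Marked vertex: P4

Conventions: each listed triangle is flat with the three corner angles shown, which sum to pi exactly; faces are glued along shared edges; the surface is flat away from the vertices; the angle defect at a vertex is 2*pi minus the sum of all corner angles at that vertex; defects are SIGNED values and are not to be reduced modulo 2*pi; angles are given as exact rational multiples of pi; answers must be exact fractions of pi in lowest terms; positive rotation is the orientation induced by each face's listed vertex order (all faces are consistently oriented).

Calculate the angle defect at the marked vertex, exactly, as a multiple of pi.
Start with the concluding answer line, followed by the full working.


Answer: defect(P4) = pi

Sum of corner angles at P4: pi
defect = 2*pi - pi


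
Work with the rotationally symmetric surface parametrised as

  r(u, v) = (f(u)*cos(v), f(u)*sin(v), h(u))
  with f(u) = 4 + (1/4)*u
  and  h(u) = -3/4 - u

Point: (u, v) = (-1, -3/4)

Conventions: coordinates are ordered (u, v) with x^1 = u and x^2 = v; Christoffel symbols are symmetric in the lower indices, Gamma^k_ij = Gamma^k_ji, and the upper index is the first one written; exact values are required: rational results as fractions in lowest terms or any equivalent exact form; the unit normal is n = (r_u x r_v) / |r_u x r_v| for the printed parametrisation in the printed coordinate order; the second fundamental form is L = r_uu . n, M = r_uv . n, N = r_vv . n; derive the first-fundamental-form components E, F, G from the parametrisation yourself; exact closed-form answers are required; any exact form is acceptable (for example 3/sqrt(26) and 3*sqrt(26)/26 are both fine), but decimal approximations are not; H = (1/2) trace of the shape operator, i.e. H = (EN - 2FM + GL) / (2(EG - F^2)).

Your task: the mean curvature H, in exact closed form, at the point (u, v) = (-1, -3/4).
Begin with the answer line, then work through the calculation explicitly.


Answer: H = -8*sqrt(17)/255

f = 15/4, f' = 1/4, f'' = 0, h' = -1, h'' = 0
E = 17/16, F = 0, G = 225/16; answer radicand W^2 = 17/16
unnormalised second-form numerators: l = 0, m = 0, n = -15/4; L = l/sqrt(17/16), and similarly M = m/sqrt(W^2), N = n/sqrt(W^2)
H = (E*n - 2*F*m + G*l) / (2*(EG - F^2)*sqrt(W^2)); E*n - 2*F*m + G*l = -255/64, EG - F^2 = 3825/256, so H = (-2/15)/sqrt(17/16)


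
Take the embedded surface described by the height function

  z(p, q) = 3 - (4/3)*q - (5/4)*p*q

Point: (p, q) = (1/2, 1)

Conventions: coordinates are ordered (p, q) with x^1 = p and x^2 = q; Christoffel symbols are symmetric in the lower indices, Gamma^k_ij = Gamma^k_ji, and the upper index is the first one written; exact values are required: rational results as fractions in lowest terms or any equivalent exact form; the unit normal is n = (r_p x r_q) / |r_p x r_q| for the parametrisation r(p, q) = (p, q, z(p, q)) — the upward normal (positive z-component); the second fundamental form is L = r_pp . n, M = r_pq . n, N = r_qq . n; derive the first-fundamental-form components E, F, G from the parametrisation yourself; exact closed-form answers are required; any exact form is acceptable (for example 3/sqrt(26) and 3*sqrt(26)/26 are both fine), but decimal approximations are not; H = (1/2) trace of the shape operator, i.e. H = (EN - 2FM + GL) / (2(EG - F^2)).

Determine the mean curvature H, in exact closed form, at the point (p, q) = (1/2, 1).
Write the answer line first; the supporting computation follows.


Answer: H = 1692*sqrt(3685)/543169

z_p = -5/4, z_q = -47/24, z_pp = 0, z_pq = -5/4, z_qq = 0
E = 41/16, F = 235/96, G = 2785/576; answer radicand W^2 = 3685/576
unnormalised second-form numerators: l = 0, m = -5/4, n = 0; L = l/sqrt(3685/576), and similarly M = m/sqrt(W^2), N = n/sqrt(W^2)
H = (E*n - 2*F*m + G*l) / (2*(EG - F^2)*sqrt(W^2)); E*n - 2*F*m + G*l = 1175/192, EG - F^2 = 3685/576, so H = (705/1474)/sqrt(3685/576)


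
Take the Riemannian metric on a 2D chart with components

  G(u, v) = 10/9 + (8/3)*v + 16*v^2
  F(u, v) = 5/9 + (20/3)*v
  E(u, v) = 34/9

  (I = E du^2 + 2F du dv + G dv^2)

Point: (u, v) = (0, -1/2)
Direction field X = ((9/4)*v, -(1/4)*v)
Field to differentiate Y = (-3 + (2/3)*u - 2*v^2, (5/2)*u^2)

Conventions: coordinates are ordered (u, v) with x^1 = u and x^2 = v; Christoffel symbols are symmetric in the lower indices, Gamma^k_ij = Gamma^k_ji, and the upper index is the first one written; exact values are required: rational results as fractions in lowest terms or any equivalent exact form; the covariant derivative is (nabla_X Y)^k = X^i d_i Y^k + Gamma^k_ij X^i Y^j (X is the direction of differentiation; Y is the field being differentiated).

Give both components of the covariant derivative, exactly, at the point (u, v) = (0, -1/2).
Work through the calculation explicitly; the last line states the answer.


E = 34/9, F = -25/9, G = 34/9 at the point
E_u = 0, E_v = 0, F_u = 0, F_v = 20/3, G_u = 0, G_v = -40/3
EG - F^2 = 59/9;  g^inv = (9/59) * [[34/9, 25/9], [25/9, 34/9]]
first-kind symbols [ij,l] = (1/2)(d_i g_jl + d_j g_il - d_l g_ij): [uu,u] = E_u/2 = 0, [uu,v] = F_u - E_v/2 = 0, [uv,u] = E_v/2 = 0, [uv,v] = G_u/2 = 0, [vv,u] = F_v - G_u/2 = 20/3, [vv,v] = G_v/2 = -20/3
Gamma^u_ij = (G*[ij,u] - F*[ij,v])/(EG - F^2), Gamma^v_ij = (E*[ij,v] - F*[ij,u])/(EG - F^2)
Gamma_uuu = 0, Gamma_uuv = 0, Gamma_uvv = 60/59, Gamma_vuu = 0, Gamma_vuv = 0, Gamma_vvv = -60/59
X = (-9/8, 1/8), Y = (-7/2, 0) at the point

Answer: (nabla_X Y)^u = -1/2, (nabla_X Y)^v = 0


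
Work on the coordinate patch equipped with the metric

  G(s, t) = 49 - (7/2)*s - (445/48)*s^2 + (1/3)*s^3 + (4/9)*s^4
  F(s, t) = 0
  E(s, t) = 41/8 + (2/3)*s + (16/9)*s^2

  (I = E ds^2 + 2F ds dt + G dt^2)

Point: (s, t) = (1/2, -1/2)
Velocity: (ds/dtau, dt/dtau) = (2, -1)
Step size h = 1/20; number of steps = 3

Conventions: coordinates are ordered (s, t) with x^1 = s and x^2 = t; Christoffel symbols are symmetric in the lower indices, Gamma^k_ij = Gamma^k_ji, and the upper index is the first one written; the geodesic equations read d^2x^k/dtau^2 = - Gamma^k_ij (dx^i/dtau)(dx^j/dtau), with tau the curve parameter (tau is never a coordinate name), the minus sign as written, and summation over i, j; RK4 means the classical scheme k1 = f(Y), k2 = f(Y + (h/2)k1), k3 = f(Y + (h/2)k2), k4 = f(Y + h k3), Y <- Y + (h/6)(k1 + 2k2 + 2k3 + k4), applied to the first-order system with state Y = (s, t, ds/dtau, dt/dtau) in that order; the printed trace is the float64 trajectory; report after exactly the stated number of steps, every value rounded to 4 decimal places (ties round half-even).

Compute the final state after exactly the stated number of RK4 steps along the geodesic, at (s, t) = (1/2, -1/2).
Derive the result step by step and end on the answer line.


f(Y) = (ds/dtau, dt/dtau, -Gamma^s_ij Y'^i Y'^j, -Gamma^t_ij Y'^i Y'^j) with the Gammas evaluated at the stage position; h = 0.050000; intermediate values shown to 6 dp
step 0: s = 0.5000, t = -0.5000, ds/dtau = 2.0000, dt/dtau = -1.0000
step 1:
  k1: at (s, t) = (0.500000, -0.500000), (ds/dtau, dt/dtau) = (2.000000, -1.000000); Gamma_sss = 0.207059, Gamma_sst = 0.000000, Gamma_stt = 1.041765, Gamma_tss = 0.000000, Gamma_tst = -0.136646, Gamma_ttt = 0.000000; k1 = (2.000000, -1.000000, -1.870000, -0.546584)
  k2: at (s, t) = (0.550000, -0.525000), (ds/dtau, dt/dtau) = (1.953250, -1.013665); Gamma_sss = 0.217451, Gamma_sst = 0.000000, Gamma_stt = 1.086306, Gamma_tss = 0.000000, Gamma_tst = -0.147629, Gamma_ttt = 0.000000; k2 = (1.953250, -1.013665, -1.945814, -0.584594)
  k3: at (s, t) = (0.548831, -0.525342), (ds/dtau, dt/dtau) = (1.951355, -1.014615); Gamma_sss = 0.217217, Gamma_sst = 0.000000, Gamma_stt = 1.085322, Gamma_tss = 0.000000, Gamma_tst = -0.147370, Gamma_ttt = 0.000000; k3 = (1.951355, -1.014615, -1.944394, -0.583547)
  k4: at (s, t) = (0.597568, -0.550731), (ds/dtau, dt/dtau) = (1.902780, -1.029177); Gamma_sss = 0.226637, Gamma_sst = 0.000000, Gamma_stt = 1.123986, Gamma_tss = 0.000000, Gamma_tst = -0.158299, Gamma_ttt = 0.000000; k4 = (1.902780, -1.029177, -2.011089, -0.619992)
  Y <- Y + (h/6)(k1 + 2k2 + 2k3 + k4): s = 0.5976, t = -0.5507, ds/dtau = 1.9028, dt/dtau = -1.0292
step 2:
  k1: at (s, t) = (0.597600, -0.550714), (ds/dtau, dt/dtau) = (1.902821, -1.029190); Gamma_sss = 0.226643, Gamma_sst = 0.000000, Gamma_stt = 1.124010, Gamma_tss = 0.000000, Gamma_tst = -0.158306, Gamma_ttt = 0.000000; k1 = (1.902821, -1.029190, -2.011201, -0.620041)
  k2: at (s, t) = (0.645170, -0.576444), (ds/dtau, dt/dtau) = (1.852541, -1.044692); Gamma_sss = 0.235151, Gamma_sst = 0.000000, Gamma_stt = 1.157159, Gamma_tss = 0.000000, Gamma_tst = -0.169211, Gamma_ttt = 0.000000; k2 = (1.852541, -1.044692, -2.069918, -0.654958)
  k3: at (s, t) = (0.643913, -0.576832), (ds/dtau, dt/dtau) = (1.851073, -1.045564); Gamma_sss = 0.234935, Gamma_sst = 0.000000, Gamma_stt = 1.156340, Gamma_tss = 0.000000, Gamma_tst = -0.168919, Gamma_ttt = 0.000000; k3 = (1.851073, -1.045564, -2.069116, -0.653859)
  k4: at (s, t) = (0.690154, -0.602993), (ds/dtau, dt/dtau) = (1.799365, -1.061883); Gamma_sss = 0.242584, Gamma_sst = 0.000000, Gamma_stt = 1.184403, Gamma_tss = 0.000000, Gamma_tst = -0.179757, Gamma_ttt = 0.000000; k4 = (1.799365, -1.061883, -2.120948, -0.686930)
  Y <- Y + (h/6)(k1 + 2k2 + 2k3 + k4): s = 0.6902, t = -0.6030, ds/dtau = 1.7994, dt/dtau = -1.0619
step 3:
  k1: at (s, t) = (0.690178, -0.602978), (ds/dtau, dt/dtau) = (1.799402, -1.061896); Gamma_sss = 0.242588, Gamma_sst = 0.000000, Gamma_stt = 1.184417, Gamma_tss = 0.000000, Gamma_tst = -0.179763, Gamma_ttt = 0.000000; k1 = (1.799402, -1.061896, -2.121039, -0.686974)
  k2: at (s, t) = (0.735163, -0.629525), (ds/dtau, dt/dtau) = (1.746376, -1.079070); Gamma_sss = 0.249438, Gamma_sst = 0.000000, Gamma_stt = 1.207762, Gamma_tss = 0.000000, Gamma_tst = -0.190557, Gamma_ttt = 0.000000; k2 = (1.746376, -1.079070, -2.167052, -0.718196)
  k3: at (s, t) = (0.733838, -0.629954), (ds/dtau, dt/dtau) = (1.745226, -1.079850); Gamma_sss = 0.249245, Gamma_sst = 0.000000, Gamma_stt = 1.207128, Gamma_tss = 0.000000, Gamma_tst = -0.190235, Gamma_ttt = 0.000000; k3 = (1.745226, -1.079850, -2.166757, -0.717029)
  k4: at (s, t) = (0.777440, -0.656970), (ds/dtau, dt/dtau) = (1.691064, -1.097747); Gamma_sss = 0.255358, Gamma_sst = 0.000000, Gamma_stt = 1.226238, Gamma_tss = 0.000000, Gamma_tst = -0.200944, Gamma_ttt = 0.000000; k4 = (1.691064, -1.097747, -2.207924, -0.746051)
  Y <- Y + (h/6)(k1 + 2k2 + 2k3 + k4): s = 0.7775, t = -0.6570, ds/dtau = 1.6911, dt/dtau = -1.0978

Answer: s = 0.7775, t = -0.6570, ds/dtau = 1.6911, dt/dtau = -1.0978


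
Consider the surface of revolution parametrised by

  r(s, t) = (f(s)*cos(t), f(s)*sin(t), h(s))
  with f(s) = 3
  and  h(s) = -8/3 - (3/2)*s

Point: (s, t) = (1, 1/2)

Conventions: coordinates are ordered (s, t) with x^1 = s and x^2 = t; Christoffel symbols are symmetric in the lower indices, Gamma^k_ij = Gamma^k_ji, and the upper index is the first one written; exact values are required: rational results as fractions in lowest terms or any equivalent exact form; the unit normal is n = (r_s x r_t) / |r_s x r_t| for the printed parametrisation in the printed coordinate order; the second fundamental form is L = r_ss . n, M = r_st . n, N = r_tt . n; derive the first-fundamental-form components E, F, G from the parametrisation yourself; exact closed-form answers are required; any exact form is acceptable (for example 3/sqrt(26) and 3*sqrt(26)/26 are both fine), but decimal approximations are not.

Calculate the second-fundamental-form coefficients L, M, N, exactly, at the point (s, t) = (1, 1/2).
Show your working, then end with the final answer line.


f = 3, f' = 0, f'' = 0, h' = -3/2, h'' = 0
E = 9/4, F = 0, G = 9; answer radicand W^2 = 9/4
unnormalised second-form numerators: l = 0, m = 0, n = -9/2; L = l/sqrt(9/4), and similarly M = m/sqrt(W^2), N = n/sqrt(W^2)

Answer: L = 0, M = 0, N = -3


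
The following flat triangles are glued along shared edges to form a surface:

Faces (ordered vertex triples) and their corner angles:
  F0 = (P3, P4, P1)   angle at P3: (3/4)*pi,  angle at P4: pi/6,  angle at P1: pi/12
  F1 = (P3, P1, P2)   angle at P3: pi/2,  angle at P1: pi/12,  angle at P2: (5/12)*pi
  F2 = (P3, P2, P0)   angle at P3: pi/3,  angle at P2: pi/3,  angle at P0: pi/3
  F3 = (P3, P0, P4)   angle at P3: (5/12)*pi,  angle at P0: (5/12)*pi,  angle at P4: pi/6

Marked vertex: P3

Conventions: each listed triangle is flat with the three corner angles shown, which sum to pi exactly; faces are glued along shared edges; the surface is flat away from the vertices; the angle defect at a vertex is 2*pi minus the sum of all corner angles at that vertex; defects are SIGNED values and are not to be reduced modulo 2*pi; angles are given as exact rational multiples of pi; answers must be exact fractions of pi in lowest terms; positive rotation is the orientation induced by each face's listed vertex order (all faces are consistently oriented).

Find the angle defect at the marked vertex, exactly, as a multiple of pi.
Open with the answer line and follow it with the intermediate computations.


Answer: defect(P3) = 0

Sum of corner angles at P3: 2*pi
defect = 2*pi - 2*pi


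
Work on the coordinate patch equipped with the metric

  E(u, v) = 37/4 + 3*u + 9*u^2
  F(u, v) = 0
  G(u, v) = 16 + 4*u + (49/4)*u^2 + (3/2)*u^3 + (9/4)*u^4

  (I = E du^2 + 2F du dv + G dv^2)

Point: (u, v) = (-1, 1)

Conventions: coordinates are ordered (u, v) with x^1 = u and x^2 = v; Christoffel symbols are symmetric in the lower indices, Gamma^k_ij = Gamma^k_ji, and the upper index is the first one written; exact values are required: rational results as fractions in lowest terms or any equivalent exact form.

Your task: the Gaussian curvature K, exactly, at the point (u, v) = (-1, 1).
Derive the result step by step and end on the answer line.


E = 61/4, F = 0, G = 25, EG - F^2 = 1525/4 at the point
E_u = -15, E_v = 0, F_u = 0, F_v = 0, G_u = -25, G_v = 0
E_vv = 0, F_uv = 0, G_uu = 85/2
Evaluate Brioschi's two determinant matrices M1, M2 and divide by (EG - F^2)^2.
M1 = [[-E_vv/2 + F_uv - G_uu/2, E_u/2, F_u - E_v/2], [F_v - G_u/2, E, F], [G_v/2, F, G]] = [[-85/4, -15/2, 0], [25/2, 61/4, 0], [0, 0, 25]]; det M1 = -92125/16
M2 = [[0, E_v/2, G_u/2], [E_v/2, E, F], [G_u/2, F, G]] = [[0, 0, -25/2], [0, 61/4, 0], [-25/2, 0, 25]]; det M2 = -38125/16
det M1 - det M2 = -3375; K = -3375 / (1525/4)^2 = -432/18605

Answer: K = -432/18605


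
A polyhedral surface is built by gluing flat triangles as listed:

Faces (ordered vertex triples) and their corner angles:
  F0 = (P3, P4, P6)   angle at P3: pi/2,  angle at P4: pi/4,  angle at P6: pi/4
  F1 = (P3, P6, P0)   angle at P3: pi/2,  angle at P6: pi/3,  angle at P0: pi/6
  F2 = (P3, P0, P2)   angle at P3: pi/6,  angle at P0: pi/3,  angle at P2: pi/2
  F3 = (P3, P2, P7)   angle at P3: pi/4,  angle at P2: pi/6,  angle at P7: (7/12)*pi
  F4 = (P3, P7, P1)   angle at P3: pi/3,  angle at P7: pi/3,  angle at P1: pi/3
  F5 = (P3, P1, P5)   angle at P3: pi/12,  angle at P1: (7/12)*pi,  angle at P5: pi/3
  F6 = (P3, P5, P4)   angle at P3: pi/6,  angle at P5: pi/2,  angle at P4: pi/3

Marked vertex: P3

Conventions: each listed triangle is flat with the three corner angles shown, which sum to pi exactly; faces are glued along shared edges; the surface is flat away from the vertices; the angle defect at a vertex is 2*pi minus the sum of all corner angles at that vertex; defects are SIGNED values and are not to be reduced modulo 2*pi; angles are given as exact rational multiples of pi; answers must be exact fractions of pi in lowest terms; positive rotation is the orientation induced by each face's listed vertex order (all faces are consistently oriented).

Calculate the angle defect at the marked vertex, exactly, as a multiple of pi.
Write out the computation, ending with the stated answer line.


Sum of corner angles at P3: 2*pi
defect = 2*pi - 2*pi

Answer: defect(P3) = 0


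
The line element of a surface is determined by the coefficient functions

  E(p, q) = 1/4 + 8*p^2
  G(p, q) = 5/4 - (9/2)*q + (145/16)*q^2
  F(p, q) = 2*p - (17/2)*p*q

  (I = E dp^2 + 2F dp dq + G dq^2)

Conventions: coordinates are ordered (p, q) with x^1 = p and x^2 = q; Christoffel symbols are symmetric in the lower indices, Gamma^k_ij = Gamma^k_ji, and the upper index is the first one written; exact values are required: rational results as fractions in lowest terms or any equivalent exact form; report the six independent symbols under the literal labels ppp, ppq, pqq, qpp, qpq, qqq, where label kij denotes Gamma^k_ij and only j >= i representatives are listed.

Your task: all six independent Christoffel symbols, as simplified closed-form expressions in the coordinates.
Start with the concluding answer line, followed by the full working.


Answer: Gamma_ppp = (16*p*q^2 - 128*p*q + 384*p)/(16*p^2*q^2 - 128*p^2*q + 384*p^2 + 145*q^2 - 72*q + 20), Gamma_ppq = 0, Gamma_pqq = (64*p*q - 392*p)/(16*p^2*q^2 - 128*p^2*q + 384*p^2 + 145*q^2 - 72*q + 20), Gamma_qpp = (32 - 136*q)/(16*p^2*q^2 - 128*p^2*q + 384*p^2 + 145*q^2 - 72*q + 20), Gamma_qpq = 0, Gamma_qqq = (16*p^2*q - 64*p^2 + 145*q - 36)/(16*p^2*q^2 - 128*p^2*q + 384*p^2 + 145*q^2 - 72*q + 20)

E = 1/4 + 8*p^2; F = 2*p - (17/2)*p*q; G = 5/4 - (9/2)*q + (145/16)*q^2
Gamma^k_ij = (1/2) g^{kl} (d_i g_jl + d_j g_il - d_l g_ij), with g^inv = (1/(EG-F^2)) [[G, -F], [-F, E]]
first partials: E_p = 16*p, E_q = 0, F_p = 2 - (17/2)*q, F_q = -(17/2)*p, G_p = 0, G_q = -9/2 + (145/8)*q
D = EG - F^2 = 5/16 - (9/8)*q + (145/64)*q^2 + 6*p^2 - 2*p^2*q + (1/4)*p^2*q^2
expanded: Gamma^p_pp = (G E_p - 2F F_p + F E_q)/(2D), Gamma^p_pq = (G E_q - F G_p)/(2D), Gamma^p_qq = (2G F_q - G G_p - F G_q)/(2D), Gamma^q_pp = (2E F_p - E E_q - F E_p)/(2D), Gamma^q_pq = (E G_p - F E_q)/(2D), Gamma^q_qq = (E G_q - 2F F_q + F G_p)/(2D); substitute and cancel common factors


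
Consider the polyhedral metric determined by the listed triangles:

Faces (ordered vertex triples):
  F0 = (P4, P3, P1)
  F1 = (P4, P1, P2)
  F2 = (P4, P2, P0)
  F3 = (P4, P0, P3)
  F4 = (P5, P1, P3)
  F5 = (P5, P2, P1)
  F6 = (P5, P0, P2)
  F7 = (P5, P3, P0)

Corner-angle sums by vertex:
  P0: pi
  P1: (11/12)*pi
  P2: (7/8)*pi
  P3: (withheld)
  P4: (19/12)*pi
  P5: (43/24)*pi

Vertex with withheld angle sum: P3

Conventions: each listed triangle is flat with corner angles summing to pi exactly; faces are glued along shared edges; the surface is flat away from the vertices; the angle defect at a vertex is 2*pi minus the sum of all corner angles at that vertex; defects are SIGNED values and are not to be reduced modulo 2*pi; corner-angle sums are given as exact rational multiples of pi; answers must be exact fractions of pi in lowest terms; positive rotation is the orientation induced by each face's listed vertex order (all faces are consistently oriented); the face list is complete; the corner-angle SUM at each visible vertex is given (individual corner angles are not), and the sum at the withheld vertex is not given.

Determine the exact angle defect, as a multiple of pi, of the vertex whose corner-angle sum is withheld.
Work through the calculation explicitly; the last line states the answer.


V = 6, E = 12, F = 8; chi = V - E + F = 2
Gauss-Bonnet: total defect = 2*pi*chi = 4*pi; visible defects sum to (23/6)*pi

Answer: defect(P3) = pi/6


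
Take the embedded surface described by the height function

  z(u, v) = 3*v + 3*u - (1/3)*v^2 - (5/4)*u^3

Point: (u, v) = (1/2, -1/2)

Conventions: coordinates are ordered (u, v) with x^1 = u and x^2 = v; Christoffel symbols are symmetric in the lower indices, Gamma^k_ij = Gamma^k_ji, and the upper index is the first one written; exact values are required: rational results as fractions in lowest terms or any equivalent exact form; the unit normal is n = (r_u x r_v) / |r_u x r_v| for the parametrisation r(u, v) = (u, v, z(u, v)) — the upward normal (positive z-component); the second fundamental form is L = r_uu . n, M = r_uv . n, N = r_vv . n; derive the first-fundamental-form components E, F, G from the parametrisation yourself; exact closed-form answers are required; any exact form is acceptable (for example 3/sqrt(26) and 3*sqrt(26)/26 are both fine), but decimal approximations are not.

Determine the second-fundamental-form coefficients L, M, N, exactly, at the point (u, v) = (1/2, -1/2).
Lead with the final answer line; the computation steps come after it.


Answer: L = -36*sqrt(37705)/7541, M = 0, N = -32*sqrt(37705)/37705

z_u = 33/16, z_v = 10/3, z_uu = -15/4, z_uv = 0, z_vv = -2/3
E = 1345/256, F = 55/8, G = 109/9; answer radicand W^2 = 37705/2304
unnormalised second-form numerators: l = -15/4, m = 0, n = -2/3; L = l/sqrt(37705/2304), and similarly M = m/sqrt(W^2), N = n/sqrt(W^2)


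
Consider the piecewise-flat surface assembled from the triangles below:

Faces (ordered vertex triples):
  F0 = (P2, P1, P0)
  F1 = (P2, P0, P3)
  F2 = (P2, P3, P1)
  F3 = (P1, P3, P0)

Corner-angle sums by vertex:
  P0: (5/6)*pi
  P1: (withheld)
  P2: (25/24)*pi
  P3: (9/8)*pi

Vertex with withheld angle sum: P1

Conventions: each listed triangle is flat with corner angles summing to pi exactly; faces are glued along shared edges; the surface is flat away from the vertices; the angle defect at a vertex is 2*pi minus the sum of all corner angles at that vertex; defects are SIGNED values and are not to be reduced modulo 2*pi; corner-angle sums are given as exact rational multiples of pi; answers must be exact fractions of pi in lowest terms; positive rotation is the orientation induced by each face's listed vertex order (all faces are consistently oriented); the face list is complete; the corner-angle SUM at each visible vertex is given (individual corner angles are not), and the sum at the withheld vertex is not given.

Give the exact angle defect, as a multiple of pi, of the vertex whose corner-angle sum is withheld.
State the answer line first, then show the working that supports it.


Answer: defect(P1) = pi

V = 4, E = 6, F = 4; chi = V - E + F = 2
Gauss-Bonnet: total defect = 2*pi*chi = 4*pi; visible defects sum to 3*pi


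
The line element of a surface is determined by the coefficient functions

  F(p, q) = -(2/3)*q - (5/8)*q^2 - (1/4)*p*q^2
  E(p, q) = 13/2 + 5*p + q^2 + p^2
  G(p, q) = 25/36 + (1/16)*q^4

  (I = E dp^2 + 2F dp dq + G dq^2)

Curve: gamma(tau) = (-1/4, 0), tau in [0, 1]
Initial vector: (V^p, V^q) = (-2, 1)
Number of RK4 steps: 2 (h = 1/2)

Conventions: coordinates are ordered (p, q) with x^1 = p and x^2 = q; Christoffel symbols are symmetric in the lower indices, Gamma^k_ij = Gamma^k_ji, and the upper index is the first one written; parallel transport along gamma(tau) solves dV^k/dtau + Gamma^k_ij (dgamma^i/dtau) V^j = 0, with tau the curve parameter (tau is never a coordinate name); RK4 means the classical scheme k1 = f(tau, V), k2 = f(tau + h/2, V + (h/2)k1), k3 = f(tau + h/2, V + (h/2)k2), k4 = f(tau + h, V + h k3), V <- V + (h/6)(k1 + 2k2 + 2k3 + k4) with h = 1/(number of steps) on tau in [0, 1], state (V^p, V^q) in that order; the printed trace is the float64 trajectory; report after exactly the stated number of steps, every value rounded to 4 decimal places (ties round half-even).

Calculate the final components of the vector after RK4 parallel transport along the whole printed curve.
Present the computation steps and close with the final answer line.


gamma'(tau) = (0, 0); f(tau, V)^k = -Gamma^k_ij(gamma(tau)) gamma'^i(tau) V^j; h = 1/2; intermediate values shown to 6 dp
curve data and Christoffel symbols at the stage parameters:
  tau = 0.000000: gamma = (-0.250000, 0.000000), gamma' = (0.000000, 0.000000); Gamma_ppp = 0.423529, Gamma_ppq = 0.000000, Gamma_pqq = -0.125490, Gamma_qpp = 0.000000, Gamma_qpq = 0.000000, Gamma_qqq = 0.000000
  tau = 0.250000: gamma = (-0.250000, 0.000000), gamma' = (0.000000, 0.000000); Gamma_ppp = 0.423529, Gamma_ppq = 0.000000, Gamma_pqq = -0.125490, Gamma_qpp = 0.000000, Gamma_qpq = 0.000000, Gamma_qqq = 0.000000
  tau = 0.500000: gamma = (-0.250000, 0.000000), gamma' = (0.000000, 0.000000); Gamma_ppp = 0.423529, Gamma_ppq = 0.000000, Gamma_pqq = -0.125490, Gamma_qpp = 0.000000, Gamma_qpq = 0.000000, Gamma_qqq = 0.000000
  tau = 0.750000: gamma = (-0.250000, 0.000000), gamma' = (0.000000, 0.000000); Gamma_ppp = 0.423529, Gamma_ppq = 0.000000, Gamma_pqq = -0.125490, Gamma_qpp = 0.000000, Gamma_qpq = 0.000000, Gamma_qqq = 0.000000
  tau = 1.000000: gamma = (-0.250000, 0.000000), gamma' = (0.000000, 0.000000); Gamma_ppp = 0.423529, Gamma_ppq = 0.000000, Gamma_pqq = -0.125490, Gamma_qpp = 0.000000, Gamma_qpq = 0.000000, Gamma_qqq = 0.000000
step 0: V^p = -2.0000, V^q = 1.0000
step 1: k1 = (0.000000, 0.000000), k2 = (0.000000, 0.000000), k3 = (0.000000, 0.000000), k4 = (0.000000, 0.000000); V <- V + (h/6)(k1 + 2k2 + 2k3 + k4): V^p = -2.0000, V^q = 1.0000
step 2: k1 = (0.000000, 0.000000), k2 = (0.000000, 0.000000), k3 = (0.000000, 0.000000), k4 = (0.000000, 0.000000); V <- V + (h/6)(k1 + 2k2 + 2k3 + k4): V^p = -2.0000, V^q = 1.0000

Answer: V^p = -2.0000, V^q = 1.0000


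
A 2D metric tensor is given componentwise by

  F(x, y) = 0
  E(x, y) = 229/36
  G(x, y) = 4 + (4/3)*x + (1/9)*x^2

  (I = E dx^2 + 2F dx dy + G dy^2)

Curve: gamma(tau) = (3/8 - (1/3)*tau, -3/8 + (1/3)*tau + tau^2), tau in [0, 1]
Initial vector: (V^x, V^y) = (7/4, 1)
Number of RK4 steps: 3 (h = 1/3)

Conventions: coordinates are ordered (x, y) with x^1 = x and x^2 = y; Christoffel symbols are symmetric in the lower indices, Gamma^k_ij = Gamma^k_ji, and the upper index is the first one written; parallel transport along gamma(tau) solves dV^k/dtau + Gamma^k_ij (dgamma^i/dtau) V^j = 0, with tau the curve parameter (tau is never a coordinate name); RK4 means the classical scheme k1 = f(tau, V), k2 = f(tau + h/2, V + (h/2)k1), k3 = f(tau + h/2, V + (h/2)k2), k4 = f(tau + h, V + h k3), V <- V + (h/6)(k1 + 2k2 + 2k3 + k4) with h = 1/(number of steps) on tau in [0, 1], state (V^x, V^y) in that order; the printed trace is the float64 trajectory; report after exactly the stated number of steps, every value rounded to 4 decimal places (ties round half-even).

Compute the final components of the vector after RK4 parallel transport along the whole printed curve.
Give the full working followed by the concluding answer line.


gamma'(tau) = (-1/3, 1/3 + 2*tau); f(tau, V)^k = -Gamma^k_ij(gamma(tau)) gamma'^i(tau) V^j; h = 1/3; intermediate values shown to 6 dp
curve data and Christoffel symbols at the stage parameters:
  tau = 0.000000: gamma = (0.375000, -0.375000), gamma' = (-0.333333, 0.333333); Gamma_xxx = 0.000000, Gamma_xxy = 0.000000, Gamma_xyy = -0.111354, Gamma_yxx = 0.000000, Gamma_yxy = 0.156863, Gamma_yyy = 0.000000
  tau = 0.166667: gamma = (0.319444, -0.291667), gamma' = (-0.333333, 0.666667); Gamma_xxx = 0.000000, Gamma_xxy = 0.000000, Gamma_xyy = -0.110383, Gamma_yxx = 0.000000, Gamma_yxy = 0.158242, Gamma_yyy = 0.000000
  tau = 0.333333: gamma = (0.263889, -0.152778), gamma' = (-0.333333, 1.000000); Gamma_xxx = 0.000000, Gamma_xxy = 0.000000, Gamma_xyy = -0.109413, Gamma_yxx = 0.000000, Gamma_yxy = 0.159645, Gamma_yyy = 0.000000
  tau = 0.500000: gamma = (0.208333, 0.041667), gamma' = (-0.333333, 1.333333); Gamma_xxx = 0.000000, Gamma_xxy = 0.000000, Gamma_xyy = -0.108443, Gamma_yxx = 0.000000, Gamma_yxy = 0.161074, Gamma_yyy = 0.000000
  tau = 0.666667: gamma = (0.152778, 0.291667), gamma' = (-0.333333, 1.666667); Gamma_xxx = 0.000000, Gamma_xxy = 0.000000, Gamma_xyy = -0.107472, Gamma_yxx = 0.000000, Gamma_yxy = 0.162528, Gamma_yyy = 0.000000
  tau = 0.833333: gamma = (0.097222, 0.597222), gamma' = (-0.333333, 2.000000); Gamma_xxx = 0.000000, Gamma_xxy = 0.000000, Gamma_xyy = -0.106502, Gamma_yxx = 0.000000, Gamma_yxy = 0.164009, Gamma_yyy = 0.000000
  tau = 1.000000: gamma = (0.041667, 0.958333), gamma' = (-0.333333, 2.333333); Gamma_xxx = 0.000000, Gamma_xxy = 0.000000, Gamma_xyy = -0.105531, Gamma_yxx = 0.000000, Gamma_yxy = 0.165517, Gamma_yyy = 0.000000
step 0: V^x = 1.7500, V^y = 1.0000
step 1: k1 = (0.037118, -0.039216), k2 = (0.073108, -0.132866), k3 = (0.071959, -0.134322), k4 = (0.104514, -0.232376); V <- V + (h/6)(k1 + 2k2 + 2k3 + k4): V^x = 1.7740, V^y = 0.9552
step 2: k1 = (0.104514, -0.232376), k2 = (0.132516, -0.335524), k3 = (0.130030, -0.337449), k4 = (0.150952, -0.446623); V <- V + (h/6)(k1 + 2k2 + 2k3 + k4): V^x = 1.8174, V^y = 0.8427
step 3: k1 = (0.150949, -0.446629), k2 = (0.163648, -0.562375), k3 = (0.159539, -0.564123), k4 = (0.161210, -0.686291); V <- V + (h/6)(k1 + 2k2 + 2k3 + k4): V^x = 1.8706, V^y = 0.6546

Answer: V^x = 1.8706, V^y = 0.6546
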